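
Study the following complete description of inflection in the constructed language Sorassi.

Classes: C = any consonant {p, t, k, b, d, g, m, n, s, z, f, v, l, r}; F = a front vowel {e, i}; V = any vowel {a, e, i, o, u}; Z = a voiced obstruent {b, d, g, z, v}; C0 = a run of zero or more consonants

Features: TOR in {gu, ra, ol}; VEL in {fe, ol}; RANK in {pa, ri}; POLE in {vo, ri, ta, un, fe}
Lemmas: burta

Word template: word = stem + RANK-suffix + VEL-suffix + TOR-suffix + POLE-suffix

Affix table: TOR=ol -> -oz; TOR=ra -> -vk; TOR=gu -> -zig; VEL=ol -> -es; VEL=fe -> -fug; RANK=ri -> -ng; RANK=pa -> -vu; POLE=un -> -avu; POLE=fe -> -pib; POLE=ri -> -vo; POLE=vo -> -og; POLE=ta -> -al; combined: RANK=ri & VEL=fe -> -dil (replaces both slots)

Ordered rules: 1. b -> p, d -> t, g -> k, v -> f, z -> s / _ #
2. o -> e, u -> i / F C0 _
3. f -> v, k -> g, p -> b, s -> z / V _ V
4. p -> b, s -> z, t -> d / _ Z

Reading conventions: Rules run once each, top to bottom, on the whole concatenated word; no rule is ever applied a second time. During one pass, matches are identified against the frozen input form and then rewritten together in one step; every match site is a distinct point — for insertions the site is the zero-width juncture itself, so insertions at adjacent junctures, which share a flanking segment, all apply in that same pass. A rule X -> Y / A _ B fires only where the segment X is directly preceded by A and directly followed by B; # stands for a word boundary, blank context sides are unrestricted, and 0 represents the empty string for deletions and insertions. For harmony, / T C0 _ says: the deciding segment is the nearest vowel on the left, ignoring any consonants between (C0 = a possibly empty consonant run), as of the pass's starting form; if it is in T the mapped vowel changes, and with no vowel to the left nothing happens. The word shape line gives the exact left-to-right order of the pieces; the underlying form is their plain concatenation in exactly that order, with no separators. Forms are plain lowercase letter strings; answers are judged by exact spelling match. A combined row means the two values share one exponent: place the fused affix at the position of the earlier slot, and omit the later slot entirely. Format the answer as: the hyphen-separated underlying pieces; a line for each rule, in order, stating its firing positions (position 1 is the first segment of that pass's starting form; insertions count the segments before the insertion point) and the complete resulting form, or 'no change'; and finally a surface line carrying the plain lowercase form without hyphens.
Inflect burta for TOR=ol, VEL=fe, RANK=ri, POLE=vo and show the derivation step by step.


underlying: burta-dil-oz-og
1. b -> p, d -> t, g -> k, v -> f, z -> s / _ #: fires at position(s) 12: burtadilozok
2. o -> e, u -> i / F C0 _: fires at position(s) 9: burtadilezok
3. f -> v, k -> g, p -> b, s -> z / V _ V: no change
4. p -> b, s -> z, t -> d / _ Z: no change
surface: burtadilezok


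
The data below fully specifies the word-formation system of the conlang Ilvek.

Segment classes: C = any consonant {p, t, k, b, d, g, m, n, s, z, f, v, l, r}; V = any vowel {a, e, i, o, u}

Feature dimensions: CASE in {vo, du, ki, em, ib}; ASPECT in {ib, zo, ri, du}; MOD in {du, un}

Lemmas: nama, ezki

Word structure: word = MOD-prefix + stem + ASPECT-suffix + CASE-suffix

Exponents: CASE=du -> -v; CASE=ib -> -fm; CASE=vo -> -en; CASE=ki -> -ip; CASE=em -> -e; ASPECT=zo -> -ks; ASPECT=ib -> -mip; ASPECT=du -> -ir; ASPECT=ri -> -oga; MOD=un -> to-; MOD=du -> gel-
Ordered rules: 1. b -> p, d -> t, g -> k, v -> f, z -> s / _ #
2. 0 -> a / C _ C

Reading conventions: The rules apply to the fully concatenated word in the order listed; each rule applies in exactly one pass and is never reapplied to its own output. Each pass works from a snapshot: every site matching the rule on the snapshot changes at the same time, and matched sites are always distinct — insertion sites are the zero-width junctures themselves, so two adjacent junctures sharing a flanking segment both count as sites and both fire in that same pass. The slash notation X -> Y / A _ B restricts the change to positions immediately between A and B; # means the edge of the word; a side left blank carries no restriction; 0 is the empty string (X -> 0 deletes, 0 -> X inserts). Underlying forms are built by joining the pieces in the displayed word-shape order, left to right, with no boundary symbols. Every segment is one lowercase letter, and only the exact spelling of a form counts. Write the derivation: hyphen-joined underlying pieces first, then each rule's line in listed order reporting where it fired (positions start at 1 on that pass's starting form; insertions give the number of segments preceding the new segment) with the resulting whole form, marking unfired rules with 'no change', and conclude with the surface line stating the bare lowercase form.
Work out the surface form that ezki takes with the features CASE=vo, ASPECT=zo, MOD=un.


underlying: to-ezki-ks-en
1. b -> p, d -> t, g -> k, v -> f, z -> s / _ #: no change
2. 0 -> a / C _ C: inserts after position(s) 4, 7: toezakikasen
surface: toezakikasen


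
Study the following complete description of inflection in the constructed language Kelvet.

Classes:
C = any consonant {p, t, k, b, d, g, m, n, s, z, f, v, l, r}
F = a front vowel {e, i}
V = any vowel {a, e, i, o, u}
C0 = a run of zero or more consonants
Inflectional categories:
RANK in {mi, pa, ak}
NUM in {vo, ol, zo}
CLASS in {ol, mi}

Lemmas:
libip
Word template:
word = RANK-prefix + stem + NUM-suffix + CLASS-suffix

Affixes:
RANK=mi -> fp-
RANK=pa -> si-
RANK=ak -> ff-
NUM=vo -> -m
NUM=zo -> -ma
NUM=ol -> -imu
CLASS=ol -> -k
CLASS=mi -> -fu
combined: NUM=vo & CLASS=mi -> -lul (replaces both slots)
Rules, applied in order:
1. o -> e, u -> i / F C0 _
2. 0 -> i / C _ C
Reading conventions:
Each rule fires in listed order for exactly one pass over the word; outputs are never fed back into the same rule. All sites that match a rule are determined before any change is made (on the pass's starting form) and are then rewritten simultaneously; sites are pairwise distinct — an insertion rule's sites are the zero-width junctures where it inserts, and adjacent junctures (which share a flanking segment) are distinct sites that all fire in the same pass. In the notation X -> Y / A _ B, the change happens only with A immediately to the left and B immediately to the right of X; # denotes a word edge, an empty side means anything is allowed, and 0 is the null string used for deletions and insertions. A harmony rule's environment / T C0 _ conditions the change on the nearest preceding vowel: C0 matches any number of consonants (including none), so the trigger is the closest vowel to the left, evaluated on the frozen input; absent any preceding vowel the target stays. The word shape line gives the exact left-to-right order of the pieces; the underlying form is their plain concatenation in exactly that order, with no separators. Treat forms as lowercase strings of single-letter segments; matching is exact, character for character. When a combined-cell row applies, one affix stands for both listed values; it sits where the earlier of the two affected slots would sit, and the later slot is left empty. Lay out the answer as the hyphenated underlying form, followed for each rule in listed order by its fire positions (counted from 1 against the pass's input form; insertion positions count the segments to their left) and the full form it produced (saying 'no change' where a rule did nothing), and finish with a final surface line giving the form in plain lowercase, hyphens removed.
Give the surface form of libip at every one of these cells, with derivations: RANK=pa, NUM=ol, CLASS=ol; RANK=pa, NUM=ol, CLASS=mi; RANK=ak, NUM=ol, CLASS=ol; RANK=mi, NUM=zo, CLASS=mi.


cell RANK=pa, NUM=ol, CLASS=ol:
underlying: si-libip-imu-k
1. o -> e, u -> i / F C0 _: fires at position(s) 10: silibipimik
2. 0 -> i / C _ C: no change
surface: silibipimik

cell RANK=pa, NUM=ol, CLASS=mi:
underlying: si-libip-imu-fu
1. o -> e, u -> i / F C0 _: fires at position(s) 10: silibipimifu
2. 0 -> i / C _ C: no change
surface: silibipimifu

cell RANK=ak, NUM=ol, CLASS=ol:
underlying: ff-libip-imu-k
1. o -> e, u -> i / F C0 _: fires at position(s) 10: fflibipimik
2. 0 -> i / C _ C: inserts after position(s) 1, 2: fifilibipimik
surface: fifilibipimik

cell RANK=mi, NUM=zo, CLASS=mi:
underlying: fp-libip-ma-fu
1. o -> e, u -> i / F C0 _: no change
2. 0 -> i / C _ C: inserts after position(s) 1, 2, 7: fipilibipimafu
surface: fipilibipimafu


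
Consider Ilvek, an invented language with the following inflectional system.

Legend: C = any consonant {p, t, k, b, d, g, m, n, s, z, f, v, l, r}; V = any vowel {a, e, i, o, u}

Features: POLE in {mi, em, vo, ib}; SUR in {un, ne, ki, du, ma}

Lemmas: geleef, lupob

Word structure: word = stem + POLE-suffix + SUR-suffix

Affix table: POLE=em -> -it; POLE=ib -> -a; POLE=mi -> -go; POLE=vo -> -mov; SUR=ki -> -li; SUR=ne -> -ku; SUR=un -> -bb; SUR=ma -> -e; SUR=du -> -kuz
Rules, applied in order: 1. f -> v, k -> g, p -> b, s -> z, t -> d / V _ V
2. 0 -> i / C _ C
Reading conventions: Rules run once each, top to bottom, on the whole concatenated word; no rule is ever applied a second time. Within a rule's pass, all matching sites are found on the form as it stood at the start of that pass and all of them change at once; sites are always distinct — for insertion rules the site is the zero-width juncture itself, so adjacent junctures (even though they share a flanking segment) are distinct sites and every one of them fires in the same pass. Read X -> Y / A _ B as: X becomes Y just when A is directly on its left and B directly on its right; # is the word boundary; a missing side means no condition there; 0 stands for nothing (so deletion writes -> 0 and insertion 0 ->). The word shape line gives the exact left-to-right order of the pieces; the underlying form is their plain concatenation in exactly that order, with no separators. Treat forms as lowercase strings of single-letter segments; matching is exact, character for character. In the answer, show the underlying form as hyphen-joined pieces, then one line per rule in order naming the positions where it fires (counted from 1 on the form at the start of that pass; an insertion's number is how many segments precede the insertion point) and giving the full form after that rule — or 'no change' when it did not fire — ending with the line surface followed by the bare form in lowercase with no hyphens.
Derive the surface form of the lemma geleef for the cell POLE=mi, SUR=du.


underlying: geleef-go-kuz
1. f -> v, k -> g, p -> b, s -> z, t -> d / V _ V: fires at position(s) 9: geleefgoguz
2. 0 -> i / C _ C: inserts after position(s) 6: geleefigoguz
surface: geleefigoguz


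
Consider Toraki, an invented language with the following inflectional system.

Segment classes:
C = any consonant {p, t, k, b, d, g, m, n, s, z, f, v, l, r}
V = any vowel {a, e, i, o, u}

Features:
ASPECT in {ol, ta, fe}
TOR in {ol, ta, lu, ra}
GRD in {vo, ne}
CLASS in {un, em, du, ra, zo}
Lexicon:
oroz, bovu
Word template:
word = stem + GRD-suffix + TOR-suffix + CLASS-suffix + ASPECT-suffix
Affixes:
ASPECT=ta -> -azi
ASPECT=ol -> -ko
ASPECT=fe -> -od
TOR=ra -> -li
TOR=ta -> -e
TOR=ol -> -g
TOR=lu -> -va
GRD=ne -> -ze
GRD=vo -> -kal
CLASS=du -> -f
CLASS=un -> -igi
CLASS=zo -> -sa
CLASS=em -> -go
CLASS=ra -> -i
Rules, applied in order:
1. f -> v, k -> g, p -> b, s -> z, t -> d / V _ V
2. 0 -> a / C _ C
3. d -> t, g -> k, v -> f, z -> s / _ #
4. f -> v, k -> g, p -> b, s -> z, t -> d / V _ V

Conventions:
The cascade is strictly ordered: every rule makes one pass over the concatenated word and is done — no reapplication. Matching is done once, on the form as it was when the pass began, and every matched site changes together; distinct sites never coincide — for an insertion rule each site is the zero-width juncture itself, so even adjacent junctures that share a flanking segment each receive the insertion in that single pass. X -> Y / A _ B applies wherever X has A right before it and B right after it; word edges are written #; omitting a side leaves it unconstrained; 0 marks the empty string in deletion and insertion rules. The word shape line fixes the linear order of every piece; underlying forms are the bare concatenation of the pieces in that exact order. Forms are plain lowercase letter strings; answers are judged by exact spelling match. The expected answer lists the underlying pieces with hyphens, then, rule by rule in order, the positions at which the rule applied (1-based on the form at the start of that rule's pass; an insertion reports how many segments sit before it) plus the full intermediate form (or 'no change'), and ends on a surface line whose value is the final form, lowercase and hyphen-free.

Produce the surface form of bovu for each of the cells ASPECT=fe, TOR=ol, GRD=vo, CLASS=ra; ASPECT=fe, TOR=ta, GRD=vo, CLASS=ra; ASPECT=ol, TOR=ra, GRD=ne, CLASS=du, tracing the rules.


cell ASPECT=fe, TOR=ol, GRD=vo, CLASS=ra:
underlying: bovu-kal-g-i-od
1. f -> v, k -> g, p -> b, s -> z, t -> d / V _ V: fires at position(s) 5: bovugalgiod
2. 0 -> a / C _ C: inserts after position(s) 7: bovugalagiod
3. d -> t, g -> k, v -> f, z -> s / _ #: fires at position(s) 12: bovugalagiot
4. f -> v, k -> g, p -> b, s -> z, t -> d / V _ V: no change
surface: bovugalagiot

cell ASPECT=fe, TOR=ta, GRD=vo, CLASS=ra:
underlying: bovu-kal-e-i-od
1. f -> v, k -> g, p -> b, s -> z, t -> d / V _ V: fires at position(s) 5: bovugaleiod
2. 0 -> a / C _ C: no change
3. d -> t, g -> k, v -> f, z -> s / _ #: fires at position(s) 11: bovugaleiot
4. f -> v, k -> g, p -> b, s -> z, t -> d / V _ V: no change
surface: bovugaleiot

cell ASPECT=ol, TOR=ra, GRD=ne, CLASS=du:
underlying: bovu-ze-li-f-ko
1. f -> v, k -> g, p -> b, s -> z, t -> d / V _ V: no change
2. 0 -> a / C _ C: inserts after position(s) 9: bovuzelifako
3. d -> t, g -> k, v -> f, z -> s / _ #: no change
4. f -> v, k -> g, p -> b, s -> z, t -> d / V _ V: fires at position(s) 9, 11: bovuzelivago
surface: bovuzelivago


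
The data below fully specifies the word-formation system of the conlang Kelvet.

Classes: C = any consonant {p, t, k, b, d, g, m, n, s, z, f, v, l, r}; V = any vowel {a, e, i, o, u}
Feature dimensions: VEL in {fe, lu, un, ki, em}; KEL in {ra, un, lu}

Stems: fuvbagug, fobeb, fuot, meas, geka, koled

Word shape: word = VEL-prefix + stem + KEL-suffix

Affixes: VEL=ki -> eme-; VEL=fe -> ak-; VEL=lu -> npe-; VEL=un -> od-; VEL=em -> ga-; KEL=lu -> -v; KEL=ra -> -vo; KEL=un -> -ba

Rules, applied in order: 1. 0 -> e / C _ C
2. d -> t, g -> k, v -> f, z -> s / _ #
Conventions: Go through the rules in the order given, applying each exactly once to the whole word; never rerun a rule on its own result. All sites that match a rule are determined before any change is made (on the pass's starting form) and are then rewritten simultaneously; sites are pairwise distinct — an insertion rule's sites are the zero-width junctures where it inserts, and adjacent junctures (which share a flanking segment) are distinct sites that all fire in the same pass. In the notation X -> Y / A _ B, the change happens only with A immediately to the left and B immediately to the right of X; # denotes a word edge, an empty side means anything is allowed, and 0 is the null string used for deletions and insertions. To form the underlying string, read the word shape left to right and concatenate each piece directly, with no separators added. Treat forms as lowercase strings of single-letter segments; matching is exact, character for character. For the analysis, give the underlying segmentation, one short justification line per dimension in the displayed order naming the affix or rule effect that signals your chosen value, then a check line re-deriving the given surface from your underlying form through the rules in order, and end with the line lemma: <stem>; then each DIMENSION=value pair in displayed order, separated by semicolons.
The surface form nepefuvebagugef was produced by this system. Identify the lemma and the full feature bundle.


underlying: npe-fuvbagug-v
VEL=lu - signalled by the affix npe-
KEL=lu - signalled by the affix -v
check: npefuvbagugv -> nepefuvebagugev -> nepefuvebagugef
lemma: fuvbagug; VEL=lu; KEL=lu


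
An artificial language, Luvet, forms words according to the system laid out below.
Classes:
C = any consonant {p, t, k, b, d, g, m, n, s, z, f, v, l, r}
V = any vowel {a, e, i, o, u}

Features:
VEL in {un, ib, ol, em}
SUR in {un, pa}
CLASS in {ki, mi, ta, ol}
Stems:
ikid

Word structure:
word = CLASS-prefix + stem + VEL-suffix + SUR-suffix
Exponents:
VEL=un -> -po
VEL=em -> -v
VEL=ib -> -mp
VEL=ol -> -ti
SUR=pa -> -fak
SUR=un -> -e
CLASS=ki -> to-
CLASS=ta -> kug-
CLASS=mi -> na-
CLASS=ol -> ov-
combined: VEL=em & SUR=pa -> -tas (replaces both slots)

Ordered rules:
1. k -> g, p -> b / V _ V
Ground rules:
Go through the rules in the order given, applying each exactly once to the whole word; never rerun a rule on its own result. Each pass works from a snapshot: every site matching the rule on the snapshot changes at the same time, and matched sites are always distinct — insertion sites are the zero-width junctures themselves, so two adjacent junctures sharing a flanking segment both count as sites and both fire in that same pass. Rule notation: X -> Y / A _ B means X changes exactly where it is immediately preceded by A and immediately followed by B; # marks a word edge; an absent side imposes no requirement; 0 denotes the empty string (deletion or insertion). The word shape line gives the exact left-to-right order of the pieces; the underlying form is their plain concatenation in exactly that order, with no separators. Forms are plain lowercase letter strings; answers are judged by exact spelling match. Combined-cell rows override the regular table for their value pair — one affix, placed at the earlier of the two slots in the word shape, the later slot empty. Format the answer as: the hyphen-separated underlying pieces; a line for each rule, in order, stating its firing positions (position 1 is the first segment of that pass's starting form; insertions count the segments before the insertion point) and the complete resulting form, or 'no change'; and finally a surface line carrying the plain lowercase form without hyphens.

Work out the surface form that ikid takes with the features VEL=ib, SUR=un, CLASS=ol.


underlying: ov-ikid-mp-e
1. k -> g, p -> b / V _ V: fires at position(s) 4: ovigidmpe
surface: ovigidmpe


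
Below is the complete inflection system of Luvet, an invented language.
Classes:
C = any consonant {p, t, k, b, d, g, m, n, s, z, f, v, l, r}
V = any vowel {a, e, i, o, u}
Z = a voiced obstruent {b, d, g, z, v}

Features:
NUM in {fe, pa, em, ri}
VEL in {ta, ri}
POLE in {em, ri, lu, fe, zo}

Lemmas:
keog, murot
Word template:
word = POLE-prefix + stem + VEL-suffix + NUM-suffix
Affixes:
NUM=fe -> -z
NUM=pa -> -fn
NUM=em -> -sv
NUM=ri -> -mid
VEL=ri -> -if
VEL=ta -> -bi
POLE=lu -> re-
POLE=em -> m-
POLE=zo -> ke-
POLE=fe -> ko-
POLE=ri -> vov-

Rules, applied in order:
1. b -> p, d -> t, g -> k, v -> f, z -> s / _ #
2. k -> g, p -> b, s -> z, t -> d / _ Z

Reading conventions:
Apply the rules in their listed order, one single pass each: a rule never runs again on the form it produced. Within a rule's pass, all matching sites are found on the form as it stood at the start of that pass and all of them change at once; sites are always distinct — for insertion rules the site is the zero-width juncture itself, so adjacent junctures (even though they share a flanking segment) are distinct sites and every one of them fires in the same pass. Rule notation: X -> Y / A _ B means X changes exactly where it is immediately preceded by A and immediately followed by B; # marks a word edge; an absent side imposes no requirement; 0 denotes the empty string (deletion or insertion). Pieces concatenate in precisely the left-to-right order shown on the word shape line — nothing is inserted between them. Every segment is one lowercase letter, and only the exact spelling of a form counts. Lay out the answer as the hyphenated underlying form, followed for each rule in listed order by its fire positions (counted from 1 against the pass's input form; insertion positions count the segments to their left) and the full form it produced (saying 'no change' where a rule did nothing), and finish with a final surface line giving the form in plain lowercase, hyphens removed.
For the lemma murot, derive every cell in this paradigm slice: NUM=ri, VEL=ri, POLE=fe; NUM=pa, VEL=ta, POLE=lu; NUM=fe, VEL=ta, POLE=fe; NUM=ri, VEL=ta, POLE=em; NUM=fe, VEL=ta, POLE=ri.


cell NUM=ri, VEL=ri, POLE=fe:
underlying: ko-murot-if-mid
1. b -> p, d -> t, g -> k, v -> f, z -> s / _ #: fires at position(s) 12: komurotifmit
2. k -> g, p -> b, s -> z, t -> d / _ Z: no change
surface: komurotifmit

cell NUM=pa, VEL=ta, POLE=lu:
underlying: re-murot-bi-fn
1. b -> p, d -> t, g -> k, v -> f, z -> s / _ #: no change
2. k -> g, p -> b, s -> z, t -> d / _ Z: fires at position(s) 7: remurodbifn
surface: remurodbifn

cell NUM=fe, VEL=ta, POLE=fe:
underlying: ko-murot-bi-z
1. b -> p, d -> t, g -> k, v -> f, z -> s / _ #: fires at position(s) 10: komurotbis
2. k -> g, p -> b, s -> z, t -> d / _ Z: fires at position(s) 7: komurodbis
surface: komurodbis

cell NUM=ri, VEL=ta, POLE=em:
underlying: m-murot-bi-mid
1. b -> p, d -> t, g -> k, v -> f, z -> s / _ #: fires at position(s) 11: mmurotbimit
2. k -> g, p -> b, s -> z, t -> d / _ Z: fires at position(s) 6: mmurodbimit
surface: mmurodbimit

cell NUM=fe, VEL=ta, POLE=ri:
underlying: vov-murot-bi-z
1. b -> p, d -> t, g -> k, v -> f, z -> s / _ #: fires at position(s) 11: vovmurotbis
2. k -> g, p -> b, s -> z, t -> d / _ Z: fires at position(s) 8: vovmurodbis
surface: vovmurodbis


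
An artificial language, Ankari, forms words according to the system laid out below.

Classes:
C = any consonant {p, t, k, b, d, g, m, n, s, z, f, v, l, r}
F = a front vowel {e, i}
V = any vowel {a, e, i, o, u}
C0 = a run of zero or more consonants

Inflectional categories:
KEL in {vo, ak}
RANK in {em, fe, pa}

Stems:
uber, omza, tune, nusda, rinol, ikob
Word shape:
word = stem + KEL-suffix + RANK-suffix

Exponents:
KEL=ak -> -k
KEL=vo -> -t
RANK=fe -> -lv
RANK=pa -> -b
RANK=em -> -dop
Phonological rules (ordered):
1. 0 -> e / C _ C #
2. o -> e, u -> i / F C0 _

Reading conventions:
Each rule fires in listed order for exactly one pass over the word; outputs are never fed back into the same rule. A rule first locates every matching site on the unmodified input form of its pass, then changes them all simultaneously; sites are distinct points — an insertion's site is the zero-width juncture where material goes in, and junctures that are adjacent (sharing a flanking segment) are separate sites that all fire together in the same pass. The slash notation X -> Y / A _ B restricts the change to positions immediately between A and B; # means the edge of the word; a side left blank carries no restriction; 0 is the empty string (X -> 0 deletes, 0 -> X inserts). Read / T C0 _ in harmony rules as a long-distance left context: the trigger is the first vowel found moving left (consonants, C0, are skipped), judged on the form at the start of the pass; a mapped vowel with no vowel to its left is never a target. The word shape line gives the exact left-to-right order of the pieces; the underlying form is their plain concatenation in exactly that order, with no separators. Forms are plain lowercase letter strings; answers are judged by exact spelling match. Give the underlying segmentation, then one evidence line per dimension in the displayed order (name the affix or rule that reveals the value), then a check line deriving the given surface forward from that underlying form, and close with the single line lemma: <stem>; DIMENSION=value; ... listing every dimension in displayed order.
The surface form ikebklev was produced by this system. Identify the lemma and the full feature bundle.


underlying: ikob-k-lv
KEL=ak - signalled by the affix -k
RANK=fe - signalled by the affix -lv
check: ikobklv -> ikobklev -> ikebklev
lemma: ikob; KEL=ak; RANK=fe


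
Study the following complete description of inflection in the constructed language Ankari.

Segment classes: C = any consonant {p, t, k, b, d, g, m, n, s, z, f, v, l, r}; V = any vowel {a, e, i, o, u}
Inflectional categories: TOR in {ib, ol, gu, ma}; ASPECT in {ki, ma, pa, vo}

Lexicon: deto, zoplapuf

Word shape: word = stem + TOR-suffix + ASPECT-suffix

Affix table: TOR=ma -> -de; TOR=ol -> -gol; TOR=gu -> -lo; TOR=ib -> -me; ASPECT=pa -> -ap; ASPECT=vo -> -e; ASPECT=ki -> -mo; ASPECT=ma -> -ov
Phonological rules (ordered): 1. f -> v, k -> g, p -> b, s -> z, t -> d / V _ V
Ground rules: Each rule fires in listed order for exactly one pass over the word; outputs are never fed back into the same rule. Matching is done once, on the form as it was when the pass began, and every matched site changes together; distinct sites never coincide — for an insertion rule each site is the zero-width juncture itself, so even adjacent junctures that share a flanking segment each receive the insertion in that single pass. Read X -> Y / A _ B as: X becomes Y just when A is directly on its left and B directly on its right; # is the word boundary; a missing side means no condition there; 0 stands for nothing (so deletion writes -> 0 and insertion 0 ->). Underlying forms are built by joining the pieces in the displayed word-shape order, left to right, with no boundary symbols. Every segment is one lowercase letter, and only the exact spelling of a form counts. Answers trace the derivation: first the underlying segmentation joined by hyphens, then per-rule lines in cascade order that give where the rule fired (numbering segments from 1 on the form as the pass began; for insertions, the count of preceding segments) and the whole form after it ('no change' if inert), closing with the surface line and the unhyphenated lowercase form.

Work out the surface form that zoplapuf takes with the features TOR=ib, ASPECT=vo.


underlying: zoplapuf-me-e
1. f -> v, k -> g, p -> b, s -> z, t -> d / V _ V: fires at position(s) 6: zoplabufmee
surface: zoplabufmee


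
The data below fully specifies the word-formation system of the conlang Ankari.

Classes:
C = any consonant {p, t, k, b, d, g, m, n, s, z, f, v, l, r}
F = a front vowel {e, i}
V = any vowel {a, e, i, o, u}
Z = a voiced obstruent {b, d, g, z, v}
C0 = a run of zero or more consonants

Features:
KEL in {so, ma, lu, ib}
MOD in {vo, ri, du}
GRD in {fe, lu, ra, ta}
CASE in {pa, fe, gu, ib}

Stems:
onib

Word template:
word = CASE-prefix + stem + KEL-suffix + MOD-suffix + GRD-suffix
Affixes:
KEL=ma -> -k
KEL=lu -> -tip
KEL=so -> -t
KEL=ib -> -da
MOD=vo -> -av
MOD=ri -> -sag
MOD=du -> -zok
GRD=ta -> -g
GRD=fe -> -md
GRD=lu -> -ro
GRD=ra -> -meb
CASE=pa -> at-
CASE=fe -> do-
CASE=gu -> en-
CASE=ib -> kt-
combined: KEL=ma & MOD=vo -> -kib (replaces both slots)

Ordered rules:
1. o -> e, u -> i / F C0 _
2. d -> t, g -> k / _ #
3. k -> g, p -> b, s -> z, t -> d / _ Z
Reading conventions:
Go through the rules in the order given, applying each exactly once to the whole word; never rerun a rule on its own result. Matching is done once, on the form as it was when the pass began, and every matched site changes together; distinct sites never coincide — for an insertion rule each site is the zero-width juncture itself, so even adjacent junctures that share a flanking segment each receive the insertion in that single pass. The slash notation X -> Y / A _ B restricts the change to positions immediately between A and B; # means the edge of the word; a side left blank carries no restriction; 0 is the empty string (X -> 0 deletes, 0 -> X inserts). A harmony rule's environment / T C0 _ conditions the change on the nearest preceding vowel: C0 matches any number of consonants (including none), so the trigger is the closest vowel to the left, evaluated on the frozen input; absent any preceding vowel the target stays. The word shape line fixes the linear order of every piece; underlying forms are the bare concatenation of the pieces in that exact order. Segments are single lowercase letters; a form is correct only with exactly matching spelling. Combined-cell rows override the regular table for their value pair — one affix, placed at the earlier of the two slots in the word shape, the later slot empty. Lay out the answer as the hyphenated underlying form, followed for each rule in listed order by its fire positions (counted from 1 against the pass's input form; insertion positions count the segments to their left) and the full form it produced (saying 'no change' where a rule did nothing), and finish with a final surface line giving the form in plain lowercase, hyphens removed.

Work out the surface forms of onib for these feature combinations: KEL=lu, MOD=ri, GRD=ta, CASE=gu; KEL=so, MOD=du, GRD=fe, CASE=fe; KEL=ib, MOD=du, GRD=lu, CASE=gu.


cell KEL=lu, MOD=ri, GRD=ta, CASE=gu:
underlying: en-onib-tip-sag-g
1. o -> e, u -> i / F C0 _: fires at position(s) 3: enenibtipsagg
2. d -> t, g -> k / _ #: fires at position(s) 13: enenibtipsagk
3. k -> g, p -> b, s -> z, t -> d / _ Z: no change
surface: enenibtipsagk

cell KEL=so, MOD=du, GRD=fe, CASE=fe:
underlying: do-onib-t-zok-md
1. o -> e, u -> i / F C0 _: fires at position(s) 9: doonibtzekmd
2. d -> t, g -> k / _ #: fires at position(s) 12: doonibtzekmt
3. k -> g, p -> b, s -> z, t -> d / _ Z: fires at position(s) 7: doonibdzekmt
surface: doonibdzekmt

cell KEL=ib, MOD=du, GRD=lu, CASE=gu:
underlying: en-onib-da-zok-ro
1. o -> e, u -> i / F C0 _: fires at position(s) 3: enenibdazokro
2. d -> t, g -> k / _ #: no change
3. k -> g, p -> b, s -> z, t -> d / _ Z: no change
surface: enenibdazokro


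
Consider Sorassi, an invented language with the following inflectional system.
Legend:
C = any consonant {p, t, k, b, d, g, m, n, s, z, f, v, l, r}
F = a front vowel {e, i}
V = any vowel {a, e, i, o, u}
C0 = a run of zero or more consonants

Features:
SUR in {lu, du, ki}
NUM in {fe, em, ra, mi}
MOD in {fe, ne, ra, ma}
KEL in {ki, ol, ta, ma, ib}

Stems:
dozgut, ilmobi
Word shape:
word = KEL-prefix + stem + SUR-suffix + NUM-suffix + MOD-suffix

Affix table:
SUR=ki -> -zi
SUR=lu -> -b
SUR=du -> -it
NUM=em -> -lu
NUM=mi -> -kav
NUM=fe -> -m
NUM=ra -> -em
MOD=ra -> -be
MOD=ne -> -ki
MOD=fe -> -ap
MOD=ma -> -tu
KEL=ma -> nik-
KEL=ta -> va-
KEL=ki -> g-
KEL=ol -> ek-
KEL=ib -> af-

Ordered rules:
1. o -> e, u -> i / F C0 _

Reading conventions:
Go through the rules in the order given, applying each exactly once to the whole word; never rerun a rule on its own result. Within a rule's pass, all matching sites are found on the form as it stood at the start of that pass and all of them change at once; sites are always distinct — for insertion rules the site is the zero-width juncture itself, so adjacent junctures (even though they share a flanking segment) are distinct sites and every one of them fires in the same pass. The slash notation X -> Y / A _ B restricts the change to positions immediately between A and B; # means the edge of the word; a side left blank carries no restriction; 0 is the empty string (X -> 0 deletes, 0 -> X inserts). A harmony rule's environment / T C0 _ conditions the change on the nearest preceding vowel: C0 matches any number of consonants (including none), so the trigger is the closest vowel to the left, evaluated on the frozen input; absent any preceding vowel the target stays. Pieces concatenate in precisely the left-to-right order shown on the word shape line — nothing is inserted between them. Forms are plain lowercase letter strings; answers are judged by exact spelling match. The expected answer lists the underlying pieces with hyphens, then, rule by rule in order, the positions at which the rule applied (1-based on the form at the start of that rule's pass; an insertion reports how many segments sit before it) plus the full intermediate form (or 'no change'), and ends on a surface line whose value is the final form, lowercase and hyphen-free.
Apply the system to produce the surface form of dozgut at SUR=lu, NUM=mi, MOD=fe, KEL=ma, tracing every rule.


underlying: nik-dozgut-b-kav-ap
1. o -> e, u -> i / F C0 _: fires at position(s) 5: nikdezgutbkavap
surface: nikdezgutbkavap


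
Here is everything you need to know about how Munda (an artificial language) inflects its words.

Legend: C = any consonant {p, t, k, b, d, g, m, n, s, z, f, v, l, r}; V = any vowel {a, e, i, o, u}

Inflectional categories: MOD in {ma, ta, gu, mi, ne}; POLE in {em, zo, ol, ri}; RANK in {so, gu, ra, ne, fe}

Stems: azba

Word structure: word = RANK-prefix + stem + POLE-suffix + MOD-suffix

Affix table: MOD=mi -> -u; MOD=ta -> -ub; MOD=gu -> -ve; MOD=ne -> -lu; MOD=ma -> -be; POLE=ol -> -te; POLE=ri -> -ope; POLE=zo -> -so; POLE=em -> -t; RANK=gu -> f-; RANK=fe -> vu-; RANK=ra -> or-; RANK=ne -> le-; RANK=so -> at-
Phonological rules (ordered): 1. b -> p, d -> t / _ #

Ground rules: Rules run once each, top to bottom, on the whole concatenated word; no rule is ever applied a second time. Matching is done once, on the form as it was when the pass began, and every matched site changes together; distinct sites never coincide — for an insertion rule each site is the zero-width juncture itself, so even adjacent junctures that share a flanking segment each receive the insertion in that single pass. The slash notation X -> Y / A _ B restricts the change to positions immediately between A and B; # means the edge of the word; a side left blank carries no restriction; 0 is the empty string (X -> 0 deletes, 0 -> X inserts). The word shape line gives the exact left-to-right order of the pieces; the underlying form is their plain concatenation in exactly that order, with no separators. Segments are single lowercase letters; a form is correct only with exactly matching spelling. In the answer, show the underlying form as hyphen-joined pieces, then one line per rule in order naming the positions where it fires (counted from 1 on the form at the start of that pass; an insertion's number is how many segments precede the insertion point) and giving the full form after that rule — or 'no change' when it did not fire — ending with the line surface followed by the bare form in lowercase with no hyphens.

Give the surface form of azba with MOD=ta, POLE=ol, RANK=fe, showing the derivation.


underlying: vu-azba-te-ub
1. b -> p, d -> t / _ #: fires at position(s) 10: vuazbateup
surface: vuazbateup


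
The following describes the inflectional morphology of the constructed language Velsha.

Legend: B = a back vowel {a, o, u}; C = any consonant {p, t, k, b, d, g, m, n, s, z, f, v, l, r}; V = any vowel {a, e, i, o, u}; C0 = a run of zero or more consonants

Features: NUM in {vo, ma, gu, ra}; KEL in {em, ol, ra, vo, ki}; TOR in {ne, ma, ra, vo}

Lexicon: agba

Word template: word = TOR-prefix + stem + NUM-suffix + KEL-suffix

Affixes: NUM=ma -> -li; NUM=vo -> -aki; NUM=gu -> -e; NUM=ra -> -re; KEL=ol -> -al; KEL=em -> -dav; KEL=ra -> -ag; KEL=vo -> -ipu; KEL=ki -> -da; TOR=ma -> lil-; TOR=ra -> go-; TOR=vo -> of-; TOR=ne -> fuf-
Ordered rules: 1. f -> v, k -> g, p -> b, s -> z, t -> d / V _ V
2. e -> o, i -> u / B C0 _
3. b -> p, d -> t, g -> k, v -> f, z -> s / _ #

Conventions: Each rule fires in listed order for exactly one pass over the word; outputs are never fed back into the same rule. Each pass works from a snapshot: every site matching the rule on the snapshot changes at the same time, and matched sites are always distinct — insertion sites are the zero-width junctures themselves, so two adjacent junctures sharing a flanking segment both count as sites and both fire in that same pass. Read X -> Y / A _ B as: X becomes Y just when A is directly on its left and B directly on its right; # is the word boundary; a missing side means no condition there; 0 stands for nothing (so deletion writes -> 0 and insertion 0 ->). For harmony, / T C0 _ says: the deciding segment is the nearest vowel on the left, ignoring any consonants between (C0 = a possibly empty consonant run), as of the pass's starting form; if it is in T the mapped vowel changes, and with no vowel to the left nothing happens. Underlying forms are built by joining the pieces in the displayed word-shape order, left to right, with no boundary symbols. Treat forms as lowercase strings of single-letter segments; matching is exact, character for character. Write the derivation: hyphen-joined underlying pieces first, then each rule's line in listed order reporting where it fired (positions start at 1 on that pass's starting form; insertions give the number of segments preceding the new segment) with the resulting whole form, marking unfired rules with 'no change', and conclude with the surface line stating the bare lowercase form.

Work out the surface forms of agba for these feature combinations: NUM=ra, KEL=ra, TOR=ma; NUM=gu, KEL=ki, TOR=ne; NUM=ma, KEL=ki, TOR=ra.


cell NUM=ra, KEL=ra, TOR=ma:
underlying: lil-agba-re-ag
1. f -> v, k -> g, p -> b, s -> z, t -> d / V _ V: no change
2. e -> o, i -> u / B C0 _: fires at position(s) 9: lilagbaroag
3. b -> p, d -> t, g -> k, v -> f, z -> s / _ #: fires at position(s) 11: lilagbaroak
surface: lilagbaroak

cell NUM=gu, KEL=ki, TOR=ne:
underlying: fuf-agba-e-da
1. f -> v, k -> g, p -> b, s -> z, t -> d / V _ V: fires at position(s) 3: fuvagbaeda
2. e -> o, i -> u / B C0 _: fires at position(s) 8: fuvagbaoda
3. b -> p, d -> t, g -> k, v -> f, z -> s / _ #: no change
surface: fuvagbaoda

cell NUM=ma, KEL=ki, TOR=ra:
underlying: go-agba-li-da
1. f -> v, k -> g, p -> b, s -> z, t -> d / V _ V: no change
2. e -> o, i -> u / B C0 _: fires at position(s) 8: goagbaluda
3. b -> p, d -> t, g -> k, v -> f, z -> s / _ #: no change
surface: goagbaluda


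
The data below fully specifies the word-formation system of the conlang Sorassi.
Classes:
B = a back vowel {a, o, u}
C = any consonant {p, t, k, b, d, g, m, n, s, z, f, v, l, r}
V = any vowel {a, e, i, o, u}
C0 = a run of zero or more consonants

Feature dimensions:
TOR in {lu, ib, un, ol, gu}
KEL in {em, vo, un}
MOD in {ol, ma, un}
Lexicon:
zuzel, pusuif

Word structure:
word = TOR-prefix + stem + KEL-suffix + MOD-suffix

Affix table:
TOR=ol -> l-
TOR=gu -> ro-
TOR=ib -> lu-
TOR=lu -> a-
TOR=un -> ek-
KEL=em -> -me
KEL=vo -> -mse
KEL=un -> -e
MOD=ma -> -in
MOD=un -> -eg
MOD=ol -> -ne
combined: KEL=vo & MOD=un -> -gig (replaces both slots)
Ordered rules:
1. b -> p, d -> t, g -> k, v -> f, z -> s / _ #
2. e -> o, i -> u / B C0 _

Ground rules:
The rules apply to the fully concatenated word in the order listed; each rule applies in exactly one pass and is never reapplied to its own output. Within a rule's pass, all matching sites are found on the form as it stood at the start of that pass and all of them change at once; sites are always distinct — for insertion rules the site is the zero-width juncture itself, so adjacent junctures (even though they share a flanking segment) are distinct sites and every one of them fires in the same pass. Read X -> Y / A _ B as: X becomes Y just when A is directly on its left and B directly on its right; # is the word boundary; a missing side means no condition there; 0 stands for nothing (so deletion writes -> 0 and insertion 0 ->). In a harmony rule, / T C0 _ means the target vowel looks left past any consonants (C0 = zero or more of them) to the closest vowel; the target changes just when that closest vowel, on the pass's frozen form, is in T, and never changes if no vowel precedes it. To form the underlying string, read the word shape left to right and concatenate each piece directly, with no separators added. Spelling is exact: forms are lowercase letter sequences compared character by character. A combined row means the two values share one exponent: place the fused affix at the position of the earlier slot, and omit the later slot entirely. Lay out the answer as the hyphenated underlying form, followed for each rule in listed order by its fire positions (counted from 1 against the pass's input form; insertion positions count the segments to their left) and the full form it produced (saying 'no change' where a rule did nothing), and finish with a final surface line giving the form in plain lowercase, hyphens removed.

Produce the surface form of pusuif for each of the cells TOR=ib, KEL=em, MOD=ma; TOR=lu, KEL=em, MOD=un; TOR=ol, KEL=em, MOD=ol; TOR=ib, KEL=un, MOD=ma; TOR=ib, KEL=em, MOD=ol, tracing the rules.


cell TOR=ib, KEL=em, MOD=ma:
underlying: lu-pusuif-me-in
1. b -> p, d -> t, g -> k, v -> f, z -> s / _ #: no change
2. e -> o, i -> u / B C0 _: fires at position(s) 7: lupusuufmein
surface: lupusuufmein

cell TOR=lu, KEL=em, MOD=un:
underlying: a-pusuif-me-eg
1. b -> p, d -> t, g -> k, v -> f, z -> s / _ #: fires at position(s) 11: apusuifmeek
2. e -> o, i -> u / B C0 _: fires at position(s) 6: apusuufmeek
surface: apusuufmeek

cell TOR=ol, KEL=em, MOD=ol:
underlying: l-pusuif-me-ne
1. b -> p, d -> t, g -> k, v -> f, z -> s / _ #: no change
2. e -> o, i -> u / B C0 _: fires at position(s) 6: lpusuufmene
surface: lpusuufmene

cell TOR=ib, KEL=un, MOD=ma:
underlying: lu-pusuif-e-in
1. b -> p, d -> t, g -> k, v -> f, z -> s / _ #: no change
2. e -> o, i -> u / B C0 _: fires at position(s) 7: lupusuufein
surface: lupusuufein

cell TOR=ib, KEL=em, MOD=ol:
underlying: lu-pusuif-me-ne
1. b -> p, d -> t, g -> k, v -> f, z -> s / _ #: no change
2. e -> o, i -> u / B C0 _: fires at position(s) 7: lupusuufmene
surface: lupusuufmene
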